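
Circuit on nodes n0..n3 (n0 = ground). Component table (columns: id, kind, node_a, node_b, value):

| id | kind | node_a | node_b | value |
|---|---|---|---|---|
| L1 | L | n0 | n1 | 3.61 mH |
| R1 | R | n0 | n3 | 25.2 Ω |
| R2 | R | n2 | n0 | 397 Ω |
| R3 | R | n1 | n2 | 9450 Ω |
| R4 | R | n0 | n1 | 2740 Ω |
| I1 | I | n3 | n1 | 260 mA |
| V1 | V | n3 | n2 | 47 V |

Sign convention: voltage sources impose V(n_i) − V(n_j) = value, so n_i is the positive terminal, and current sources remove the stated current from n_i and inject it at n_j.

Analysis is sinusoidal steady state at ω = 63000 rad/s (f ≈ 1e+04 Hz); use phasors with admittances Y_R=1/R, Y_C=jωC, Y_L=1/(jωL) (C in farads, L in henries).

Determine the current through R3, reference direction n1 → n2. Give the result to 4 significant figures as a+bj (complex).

0.005962+0.006045j A

Apply KCL at each of the 3 non-ground nodes and solve the resulting linear system.
Node n1: branches {L1, R3, R4, I1} → V_1 = 6.128+57.27j
Node n2: branches {R2, R3, V1} → V_2 = -50.21+0.1432j
Node n3: branches {R1, I1, V1} → V_3 = -3.214+0.1432j
Source currents: i(V1)=-0.1324-0.005684j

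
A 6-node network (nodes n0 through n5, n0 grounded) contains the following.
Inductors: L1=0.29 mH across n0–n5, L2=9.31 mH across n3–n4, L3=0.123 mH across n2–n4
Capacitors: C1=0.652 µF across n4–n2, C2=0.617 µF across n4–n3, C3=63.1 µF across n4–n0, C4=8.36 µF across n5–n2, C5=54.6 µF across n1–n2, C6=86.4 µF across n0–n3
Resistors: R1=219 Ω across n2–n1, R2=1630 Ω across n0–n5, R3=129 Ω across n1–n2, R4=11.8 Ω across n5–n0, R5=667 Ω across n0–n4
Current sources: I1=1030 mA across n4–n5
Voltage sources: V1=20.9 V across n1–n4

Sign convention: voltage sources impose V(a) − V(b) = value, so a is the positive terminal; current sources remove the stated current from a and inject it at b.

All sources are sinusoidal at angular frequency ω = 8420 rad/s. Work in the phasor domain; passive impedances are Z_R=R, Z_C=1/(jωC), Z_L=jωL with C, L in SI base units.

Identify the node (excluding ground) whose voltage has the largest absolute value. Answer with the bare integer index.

1

Element admittances at ω=8420 rad/s:
  Y(L1) = 0.000-0.4095j S between n0,n5
  Y(C1) = 0.000+0.005490j S between n4,n2
  Y(L2) = 0.000-0.01276j S between n3,n4
  Y(R1) = 0.004566+0.000j S between n2,n1
  Y(C2) = 0.000+0.005195j S between n4,n3
  Y(C3) = 0.000+0.5313j S between n4,n0
  Y(C4) = 0.000+0.07039j S between n5,n2
  Y(C5) = 0.000+0.4597j S between n1,n2
  Y(R2) = 0.0006135+0.000j S between n0,n5
  Y(R3) = 0.007752+0.000j S between n1,n2
  I1: injects 1.03 A into n5 (from n4)
  Y(R4) = 0.08475+0.000j S between n5,n0
  Y(L3) = 0.000-0.9656j S between n2,n4
  Y(R5) = 0.001499+0.000j S between n0,n4
  Y(C6) = 0.000+0.7275j S between n0,n3
  V1: constraint V(n1)−V(n4) = 20.9
Assemble and solve the 6×6 MNA system:
  V(n1)=24.08+1.741j  V(n2)=-19.32+3.055j  V(n3)=-0.03336-0.01829j  V(n4)=3.176+1.741j  V(n5)=4.341+1.310j
  i(V1)=-1.139-19.94j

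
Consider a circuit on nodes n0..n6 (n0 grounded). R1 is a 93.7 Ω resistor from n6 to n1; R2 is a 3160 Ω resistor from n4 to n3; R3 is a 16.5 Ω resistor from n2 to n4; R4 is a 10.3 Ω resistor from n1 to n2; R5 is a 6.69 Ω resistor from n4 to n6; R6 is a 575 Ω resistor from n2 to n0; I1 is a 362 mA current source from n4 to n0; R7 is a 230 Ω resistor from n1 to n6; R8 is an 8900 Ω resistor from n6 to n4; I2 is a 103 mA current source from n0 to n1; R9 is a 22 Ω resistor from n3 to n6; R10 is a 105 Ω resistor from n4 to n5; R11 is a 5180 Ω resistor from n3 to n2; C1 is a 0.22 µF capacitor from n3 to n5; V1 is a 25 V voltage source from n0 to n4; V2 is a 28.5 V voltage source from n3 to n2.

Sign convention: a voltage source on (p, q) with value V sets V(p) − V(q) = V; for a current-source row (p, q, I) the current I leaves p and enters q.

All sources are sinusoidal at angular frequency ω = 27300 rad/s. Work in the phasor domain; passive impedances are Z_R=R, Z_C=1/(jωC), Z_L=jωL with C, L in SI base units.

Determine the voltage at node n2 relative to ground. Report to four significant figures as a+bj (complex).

Element admittances at ω=27300 rad/s:
  Y(R1) = 0.01067+0.000j S between n6,n1
  Y(R2) = 0.0003165+0.000j S between n4,n3
  Y(R3) = 0.06061+0.000j S between n2,n4
  Y(R4) = 0.09709+0.000j S between n1,n2
  Y(R5) = 0.1495+0.000j S between n4,n6
  Y(R6) = 0.001739+0.000j S between n2,n0
  I1: injects 0.362 A into n0 (from n4)
  Y(R7) = 0.004348+0.000j S between n1,n6
  Y(R8) = 0.0001124+0.000j S between n6,n4
  I2: injects 0.103 A into n1 (from n0)
  Y(R9) = 0.04545+0.000j S between n3,n6
  Y(R10) = 0.009524+0.000j S between n4,n5
  Y(R11) = 0.0001931+0.000j S between n3,n2
  Y(C1) = 0.000+0.006006j S between n3,n5
  V1: constraint V(n0)−V(n4) = 25
  V2: constraint V(n3)−V(n2) = 28.5
Assemble and solve the 8×8 MNA system:
  V(n1)=-30.68-0.7326j  V(n2)=-33.24-0.8107j  V(n3)=-4.736-0.8107j  V(n4)=-25.00+0.000j  V(n5)=-18.87+8.912j  V(n6)=-21.02-0.2278j
  i(V1)=0.2012-0.001410j  i(V2)=-0.8106-0.05813j

-33.24-0.8107j V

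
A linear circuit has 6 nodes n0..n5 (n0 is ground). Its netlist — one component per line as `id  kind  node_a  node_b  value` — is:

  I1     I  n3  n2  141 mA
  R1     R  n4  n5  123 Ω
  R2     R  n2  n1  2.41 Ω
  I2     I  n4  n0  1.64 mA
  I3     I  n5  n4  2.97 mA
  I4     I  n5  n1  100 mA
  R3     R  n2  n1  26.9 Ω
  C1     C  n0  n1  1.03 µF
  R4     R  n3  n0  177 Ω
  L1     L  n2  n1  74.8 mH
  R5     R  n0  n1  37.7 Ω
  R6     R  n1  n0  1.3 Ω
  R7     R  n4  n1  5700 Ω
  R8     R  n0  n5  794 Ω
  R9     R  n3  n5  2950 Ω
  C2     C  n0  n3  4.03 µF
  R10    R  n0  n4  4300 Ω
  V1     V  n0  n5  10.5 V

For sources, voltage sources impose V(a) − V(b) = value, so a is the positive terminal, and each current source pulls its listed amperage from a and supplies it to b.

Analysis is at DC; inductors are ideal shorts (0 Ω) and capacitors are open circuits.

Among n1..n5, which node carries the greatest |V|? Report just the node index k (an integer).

3

MNA unknowns: 5 node voltages V₁..V_5 plus 2 source currents (L1, V1)
I1: z[3]−=0.141, z[2]+=0.141
R1: Y=0.008130 on G[4,5]
R2: Y=0.4149 on G[2,1]
I2: z[4]−=0.00164, z[0]+=0.00164
I3: z[5]−=0.00297, z[4]+=0.00297
I4: z[5]−=0.1, z[1]+=0.1
R3: Y=0.03717 on G[2,1]
C1: Y=0.000 on G[0,1]
R4: Y=0.005650 on G[3,0]
L1: row V2−V1=0, i_L1 at 2,1
R5: Y=0.02653 on G[0,1]
R6: Y=0.7692 on G[1,0]
R7: Y=0.0001754 on G[4,1]
R8: Y=0.001259 on G[0,5]
R9: Y=0.0003390 on G[3,5]
C2: Y=0.000 on G[0,3]
R10: Y=0.0002326 on G[0,4]
V1: row V0−V5=10.5, i_V1 at 0,5
solve → V1=0.3006, V2=0.3006, V3=-24.14, V4=-9.836, V5=-10.50
aux → i_L1=0.1410, i_V1=0.08897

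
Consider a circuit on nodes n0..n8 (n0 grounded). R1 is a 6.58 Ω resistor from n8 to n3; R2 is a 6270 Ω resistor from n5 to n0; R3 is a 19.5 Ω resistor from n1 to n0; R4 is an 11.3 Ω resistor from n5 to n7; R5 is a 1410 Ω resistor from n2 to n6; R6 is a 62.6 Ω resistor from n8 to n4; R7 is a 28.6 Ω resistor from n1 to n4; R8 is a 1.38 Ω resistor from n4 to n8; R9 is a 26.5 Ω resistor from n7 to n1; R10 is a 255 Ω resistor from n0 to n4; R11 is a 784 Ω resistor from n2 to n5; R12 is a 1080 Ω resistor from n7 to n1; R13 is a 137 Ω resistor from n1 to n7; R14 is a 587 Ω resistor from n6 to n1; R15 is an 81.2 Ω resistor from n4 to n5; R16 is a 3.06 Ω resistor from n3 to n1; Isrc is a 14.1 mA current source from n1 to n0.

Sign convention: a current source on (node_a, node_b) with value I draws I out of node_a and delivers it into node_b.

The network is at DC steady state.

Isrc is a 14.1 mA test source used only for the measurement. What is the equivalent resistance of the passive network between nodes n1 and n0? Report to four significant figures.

R_eq = 18.10 Ω

Element admittances at DC:
  Y(R1) = 0.1520 S between n8,n3
  Y(R2) = 0.0001595 S between n5,n0
  Y(R3) = 0.05128 S between n1,n0
  Y(R4) = 0.08850 S between n5,n7
  Y(R5) = 0.0007092 S between n2,n6
  Y(R6) = 0.01597 S between n8,n4
  Y(R7) = 0.03497 S between n1,n4
  Y(R8) = 0.7246 S between n4,n8
  Y(R9) = 0.03774 S between n7,n1
  Y(R10) = 0.003922 S between n0,n4
  Y(R11) = 0.001276 S between n2,n5
  Y(R12) = 0.0009259 S between n7,n1
  Y(R13) = 0.007299 S between n1,n7
  Y(R14) = 0.001704 S between n6,n1
  Y(R15) = 0.01232 S between n4,n5
  Y(R16) = 0.3268 S between n3,n1
  Isrc: injects 0.0141 A into n0 (from n1)
Assemble and solve the 8×8 MNA system:
  V(n1)=-0.2552  V(n2)=-0.2530  V(n3)=-0.2532  V(n4)=-0.2479  V(n5)=-0.2522  V(n6)=-0.2546  V(n7)=-0.2532  V(n8)=-0.2488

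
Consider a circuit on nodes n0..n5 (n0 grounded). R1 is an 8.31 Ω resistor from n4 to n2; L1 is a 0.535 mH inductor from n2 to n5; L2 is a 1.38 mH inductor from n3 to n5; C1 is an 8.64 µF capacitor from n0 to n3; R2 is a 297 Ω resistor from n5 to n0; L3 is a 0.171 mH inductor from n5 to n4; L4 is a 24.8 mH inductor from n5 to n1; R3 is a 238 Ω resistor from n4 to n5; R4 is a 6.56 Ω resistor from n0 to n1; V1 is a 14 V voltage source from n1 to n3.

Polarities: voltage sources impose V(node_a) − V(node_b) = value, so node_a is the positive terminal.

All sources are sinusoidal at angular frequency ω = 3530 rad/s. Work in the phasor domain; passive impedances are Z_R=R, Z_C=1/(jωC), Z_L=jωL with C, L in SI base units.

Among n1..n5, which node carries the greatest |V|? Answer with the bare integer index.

3

MNA unknowns: 5 node voltages V₁..V_5 plus 1 source current (V1)
R1: Y=0.1203+0.000j on G[4,2]
L1: Y=0.000-0.5295j on G[2,5]
L2: Y=0.000-0.2053j on G[3,5]
C1: Y=0.000+0.03050j on G[0,3]
R2: Y=0.003367+0.000j on G[5,0]
L3: Y=0.000-1.657j on G[5,4]
L4: Y=0.000-0.01142j on G[5,1]
R3: Y=0.004202+0.000j on G[4,5]
R4: Y=0.1524+0.000j on G[0,1]
V1: row V1−V3=14, i_V1 at 1,3
solve → V1=0.7910+2.582j, V2=-12.43+2.775j, V3=-13.21+2.582j, V4=-12.43+2.775j, V5=-12.43+2.775j
aux → i_V1=-0.1184-0.2425j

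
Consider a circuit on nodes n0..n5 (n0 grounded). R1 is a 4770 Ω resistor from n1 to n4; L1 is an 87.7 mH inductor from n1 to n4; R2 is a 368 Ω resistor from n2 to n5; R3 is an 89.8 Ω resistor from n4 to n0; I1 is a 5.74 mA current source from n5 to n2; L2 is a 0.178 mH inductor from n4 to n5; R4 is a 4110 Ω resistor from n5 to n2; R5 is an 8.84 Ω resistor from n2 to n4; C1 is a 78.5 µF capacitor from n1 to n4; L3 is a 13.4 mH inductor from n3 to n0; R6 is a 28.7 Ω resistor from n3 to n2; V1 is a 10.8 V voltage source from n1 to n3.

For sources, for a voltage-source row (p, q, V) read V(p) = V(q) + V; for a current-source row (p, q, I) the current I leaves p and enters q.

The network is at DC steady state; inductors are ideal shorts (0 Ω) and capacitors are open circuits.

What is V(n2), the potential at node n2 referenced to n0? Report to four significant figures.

MNA unknowns: 5 node voltages V₁..V_5 plus 4 source currents (L1, L2, L3, V1)
R1: Y=0.0002096 on G[1,4]
L1: row V1−V4=0, i_L1 at 1,4
R2: Y=0.002717 on G[2,5]
R3: Y=0.01114 on G[4,0]
I1: z[5]−=0.00574, z[2]+=0.00574
L2: row V4−V5=0, i_L2 at 4,5
R4: Y=0.0002433 on G[5,2]
R5: Y=0.1131 on G[2,4]
C1: Y=0.000 on G[1,4]
L3: row V3−V0=0, i_L3 at 3,0
R6: Y=0.03484 on G[3,2]
V1: row V1−V3=10.8, i_V1 at 1,3
solve → V1=10.80, V2=8.345, V3=0.000, V4=10.80, V5=10.80
aux → i_L1=0.4110, i_L2=0.01301, i_L3=-0.1203, i_V1=-0.4110

8.345 V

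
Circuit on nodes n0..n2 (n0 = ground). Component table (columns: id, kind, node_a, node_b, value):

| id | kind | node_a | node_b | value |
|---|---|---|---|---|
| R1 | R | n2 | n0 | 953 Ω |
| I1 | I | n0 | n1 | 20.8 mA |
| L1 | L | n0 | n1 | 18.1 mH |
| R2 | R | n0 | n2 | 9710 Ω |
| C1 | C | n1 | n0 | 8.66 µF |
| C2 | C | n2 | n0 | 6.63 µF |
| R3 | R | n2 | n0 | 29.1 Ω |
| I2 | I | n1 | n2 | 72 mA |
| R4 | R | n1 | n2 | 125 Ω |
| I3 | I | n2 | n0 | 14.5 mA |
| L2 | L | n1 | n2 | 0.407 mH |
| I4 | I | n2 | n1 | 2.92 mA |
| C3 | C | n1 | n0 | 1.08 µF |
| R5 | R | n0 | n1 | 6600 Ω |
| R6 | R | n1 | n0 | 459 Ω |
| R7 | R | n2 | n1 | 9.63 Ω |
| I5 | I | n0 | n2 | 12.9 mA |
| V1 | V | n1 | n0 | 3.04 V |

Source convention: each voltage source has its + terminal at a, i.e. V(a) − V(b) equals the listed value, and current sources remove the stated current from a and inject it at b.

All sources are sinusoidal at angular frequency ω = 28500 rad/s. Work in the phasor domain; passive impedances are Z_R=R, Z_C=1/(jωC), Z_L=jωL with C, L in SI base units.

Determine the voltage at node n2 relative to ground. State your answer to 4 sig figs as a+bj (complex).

1.026-2.494j V

Element admittances at ω=28500 rad/s:
  Y(R1) = 0.001049+0.000j S between n2,n0
  I1: injects 0.0208 A into n1 (from n0)
  Y(L1) = 0.000-0.001939j S between n0,n1
  Y(R2) = 0.0001030+0.000j S between n0,n2
  Y(C1) = 0.000+0.2468j S between n1,n0
  Y(C2) = 0.000+0.1890j S between n2,n0
  Y(R3) = 0.03436+0.000j S between n2,n0
  I2: injects 0.072 A into n2 (from n1)
  Y(R4) = 0.008000+0.000j S between n1,n2
  I3: injects 0.0145 A into n0 (from n2)
  Y(L2) = 0.000-0.08621j S between n1,n2
  I4: injects 0.00292 A into n1 (from n2)
  Y(C3) = 0.000+0.03078j S between n1,n0
  Y(R5) = 0.0001515+0.000j S between n0,n1
  Y(R6) = 0.002179+0.000j S between n1,n0
  Y(R7) = 0.1038+0.000j S between n2,n1
  I5: injects 0.0129 A into n2 (from n0)
  V1: constraint V(n1)−V(n0) = 3.04
Assemble and solve the 3×3 MNA system:
  V(n1)=3.040+0.000j  V(n2)=1.026-2.494j
  i(V1)=-0.4956-0.9433j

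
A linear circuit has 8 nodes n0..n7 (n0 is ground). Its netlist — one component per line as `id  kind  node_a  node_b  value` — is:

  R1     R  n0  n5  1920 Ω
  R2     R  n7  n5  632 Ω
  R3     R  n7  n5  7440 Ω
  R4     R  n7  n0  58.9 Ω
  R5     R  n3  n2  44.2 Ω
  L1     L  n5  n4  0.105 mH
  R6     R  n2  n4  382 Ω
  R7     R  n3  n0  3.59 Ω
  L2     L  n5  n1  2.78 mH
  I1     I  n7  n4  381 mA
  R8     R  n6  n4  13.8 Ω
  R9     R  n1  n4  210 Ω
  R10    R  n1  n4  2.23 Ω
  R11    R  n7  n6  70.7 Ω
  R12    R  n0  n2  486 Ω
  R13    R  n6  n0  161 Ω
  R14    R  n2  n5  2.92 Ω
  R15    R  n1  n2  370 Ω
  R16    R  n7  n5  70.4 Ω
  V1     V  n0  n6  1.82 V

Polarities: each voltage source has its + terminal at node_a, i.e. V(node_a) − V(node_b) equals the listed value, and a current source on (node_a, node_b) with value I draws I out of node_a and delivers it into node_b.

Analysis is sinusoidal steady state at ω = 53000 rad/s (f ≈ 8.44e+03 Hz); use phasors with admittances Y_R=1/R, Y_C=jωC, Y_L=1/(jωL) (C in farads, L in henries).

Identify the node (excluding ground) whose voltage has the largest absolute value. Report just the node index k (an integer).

MNA unknowns: 7 node voltages V₁..V_7 plus 1 source current (V1)
R1: Y=0.0005208+0.000j on G[0,5]
R2: Y=0.001582+0.000j on G[7,5]
R3: Y=0.0001344+0.000j on G[7,5]
R4: Y=0.01698+0.000j on G[7,0]
R5: Y=0.02262+0.000j on G[3,2]
L1: Y=0.000-0.1797j on G[5,4]
R6: Y=0.002618+0.000j on G[2,4]
R7: Y=0.2786+0.000j on G[3,0]
L2: Y=0.000-0.006787j on G[5,1]
I1: z[7]−=0.381, z[4]+=0.381
R8: Y=0.07246+0.000j on G[6,4]
R9: Y=0.004762+0.000j on G[1,4]
R10: Y=0.4484+0.000j on G[1,4]
R11: Y=0.01414+0.000j on G[7,6]
R12: Y=0.002058+0.000j on G[0,2]
R13: Y=0.006211+0.000j on G[6,0]
R14: Y=0.3425+0.000j on G[2,5]
R15: Y=0.002703+0.000j on G[1,2]
R16: Y=0.01420+0.000j on G[7,5]
V1: row V0−V6=1.82, i_V1 at 0,6
solve → V1=1.087+0.2741j, V2=0.9107-0.5737j, V3=0.06841-0.04310j, V4=1.101+0.2773j, V5=0.9690-0.6254j, V6=-1.820+0.000j, V7=-8.318-0.2117j
aux → i_V1=-0.1311-0.01710j

7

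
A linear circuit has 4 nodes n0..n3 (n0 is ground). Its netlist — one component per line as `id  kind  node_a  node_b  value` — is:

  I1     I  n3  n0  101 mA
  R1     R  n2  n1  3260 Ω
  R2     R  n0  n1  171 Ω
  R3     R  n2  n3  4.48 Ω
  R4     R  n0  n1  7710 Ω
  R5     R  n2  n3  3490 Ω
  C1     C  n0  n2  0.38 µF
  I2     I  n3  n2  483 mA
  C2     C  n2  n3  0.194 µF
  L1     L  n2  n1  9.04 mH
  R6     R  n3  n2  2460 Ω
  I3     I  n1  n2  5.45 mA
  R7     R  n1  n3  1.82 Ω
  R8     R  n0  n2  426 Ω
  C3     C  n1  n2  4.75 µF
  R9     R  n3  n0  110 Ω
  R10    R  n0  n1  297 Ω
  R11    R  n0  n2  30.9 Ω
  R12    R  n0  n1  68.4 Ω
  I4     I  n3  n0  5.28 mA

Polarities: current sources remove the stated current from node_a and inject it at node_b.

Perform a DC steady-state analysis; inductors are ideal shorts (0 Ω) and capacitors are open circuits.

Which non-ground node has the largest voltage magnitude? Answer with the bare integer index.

Element admittances at DC:
  I1: injects 0.101 A into n0 (from n3)
  Y(R1) = 0.0003067 S between n2,n1
  Y(R2) = 0.005848 S between n0,n1
  Y(R3) = 0.2232 S between n2,n3
  Y(R4) = 0.0001297 S between n0,n1
  Y(R5) = 0.0002865 S between n2,n3
  Y(C1) = 0.000 S between n0,n2
  I2: injects 0.483 A into n2 (from n3)
  Y(C2) = 0.000 S between n2,n3
  L1: short n2↔n1 (DC inductor)
  Y(R6) = 0.0004065 S between n3,n2
  I3: injects 0.00545 A into n2 (from n1)
  Y(R7) = 0.5495 S between n1,n3
  Y(R8) = 0.002347 S between n0,n2
  Y(C3) = 0.000 S between n1,n2
  Y(R9) = 0.009091 S between n3,n0
  Y(R10) = 0.003367 S between n0,n1
  Y(R11) = 0.03236 S between n0,n2
  Y(R12) = 0.01462 S between n0,n1
  I4: injects 0.00528 A into n0 (from n3)
Assemble and solve the 4×4 MNA system:
  V(n1)=-1.470  V(n2)=-1.470  V(n3)=-2.206
  i(L1)=0.3747

3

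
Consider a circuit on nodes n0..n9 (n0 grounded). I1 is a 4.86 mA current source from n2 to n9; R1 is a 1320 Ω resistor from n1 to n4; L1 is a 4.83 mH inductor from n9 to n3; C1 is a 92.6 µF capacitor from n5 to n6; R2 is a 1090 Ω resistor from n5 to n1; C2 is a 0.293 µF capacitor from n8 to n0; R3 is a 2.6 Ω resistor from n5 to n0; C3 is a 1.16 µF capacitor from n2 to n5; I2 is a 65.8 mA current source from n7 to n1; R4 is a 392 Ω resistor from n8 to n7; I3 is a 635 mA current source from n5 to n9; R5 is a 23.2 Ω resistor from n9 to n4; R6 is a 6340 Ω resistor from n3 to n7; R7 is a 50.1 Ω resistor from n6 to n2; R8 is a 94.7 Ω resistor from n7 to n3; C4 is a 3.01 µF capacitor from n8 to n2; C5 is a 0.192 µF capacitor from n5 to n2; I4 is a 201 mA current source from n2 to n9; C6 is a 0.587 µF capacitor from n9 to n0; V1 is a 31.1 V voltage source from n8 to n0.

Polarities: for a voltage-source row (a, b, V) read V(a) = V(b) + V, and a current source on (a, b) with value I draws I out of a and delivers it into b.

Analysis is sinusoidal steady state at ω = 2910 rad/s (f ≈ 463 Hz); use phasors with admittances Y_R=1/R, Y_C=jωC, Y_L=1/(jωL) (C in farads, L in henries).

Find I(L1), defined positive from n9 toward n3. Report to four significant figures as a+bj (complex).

Element admittances at ω=2910 rad/s:
  I1: injects 0.00486 A into n9 (from n2)
  Y(R1) = 0.0007576+0.000j S between n1,n4
  Y(L1) = 0.000-0.07115j S between n9,n3
  Y(C1) = 0.000+0.2695j S between n5,n6
  Y(R2) = 0.0009174+0.000j S between n5,n1
  Y(C2) = 0.000+0.0008526j S between n8,n0
  Y(R3) = 0.3846+0.000j S between n5,n0
  Y(C3) = 0.000+0.003376j S between n2,n5
  I2: injects 0.0658 A into n1 (from n7)
  Y(R4) = 0.002551+0.000j S between n8,n7
  I3: injects 0.635 A into n9 (from n5)
  Y(R5) = 0.04310+0.000j S between n9,n4
  Y(R6) = 0.0001577+0.000j S between n3,n7
  Y(R7) = 0.01996+0.000j S between n6,n2
  Y(R8) = 0.01056+0.000j S between n7,n3
  Y(C4) = 0.000+0.008759j S between n8,n2
  Y(C5) = 0.000+0.0005587j S between n5,n2
  I4: injects 0.201 A into n9 (from n2)
  Y(C6) = 0.000+0.001708j S between n9,n0
  V1: constraint V(n8)−V(n0) = 31.1
Assemble and solve the 10×10 MNA system:
  V(n1)=149.3-73.46j  V(n2)=-1.396+14.88j  V(n3)=241.7-171.5j  V(n4)=245.0-163.1j  V(n5)=-1.488+0.5635j  V(n6)=-0.4329+0.6349j  V(n7)=196.2-138.5j  V(n8)=31.10+0.000j  V(n9)=246.7-164.7j
  i(V1)=0.2910-0.6646j

0.4871-0.3534j A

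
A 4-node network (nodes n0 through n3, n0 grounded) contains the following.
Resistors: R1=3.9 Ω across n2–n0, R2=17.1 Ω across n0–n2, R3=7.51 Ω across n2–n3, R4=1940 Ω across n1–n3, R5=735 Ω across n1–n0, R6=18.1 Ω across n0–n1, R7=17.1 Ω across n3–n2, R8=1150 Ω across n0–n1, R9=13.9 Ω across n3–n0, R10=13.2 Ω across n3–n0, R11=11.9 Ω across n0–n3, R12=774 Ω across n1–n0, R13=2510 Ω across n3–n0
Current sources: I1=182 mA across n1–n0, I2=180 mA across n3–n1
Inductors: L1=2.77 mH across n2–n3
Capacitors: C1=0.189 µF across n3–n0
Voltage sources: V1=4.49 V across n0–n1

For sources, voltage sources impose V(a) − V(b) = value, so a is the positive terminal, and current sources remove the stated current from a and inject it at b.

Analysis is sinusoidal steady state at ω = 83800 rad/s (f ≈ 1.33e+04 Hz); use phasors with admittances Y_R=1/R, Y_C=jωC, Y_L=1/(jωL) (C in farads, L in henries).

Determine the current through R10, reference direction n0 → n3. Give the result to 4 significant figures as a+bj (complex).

0.03920-0.001579j A

Apply KCL at each of the 3 non-ground nodes and solve the resulting linear system.
Node n1: branches {I1, I2, R4, R5, R6, R8, R12, V1} → V_1 = -4.490+0.000j
Node n2: branches {R1, R2, R3, R7, L1} → V_2 = -0.1957+0.01062j
Node n3: branches {I2, R3, R4, R7, L1, C1, R9, R10, R11, R13} → V_3 = -0.5174+0.02085j
Source currents: i(V1)=-0.2639-1.075e-05j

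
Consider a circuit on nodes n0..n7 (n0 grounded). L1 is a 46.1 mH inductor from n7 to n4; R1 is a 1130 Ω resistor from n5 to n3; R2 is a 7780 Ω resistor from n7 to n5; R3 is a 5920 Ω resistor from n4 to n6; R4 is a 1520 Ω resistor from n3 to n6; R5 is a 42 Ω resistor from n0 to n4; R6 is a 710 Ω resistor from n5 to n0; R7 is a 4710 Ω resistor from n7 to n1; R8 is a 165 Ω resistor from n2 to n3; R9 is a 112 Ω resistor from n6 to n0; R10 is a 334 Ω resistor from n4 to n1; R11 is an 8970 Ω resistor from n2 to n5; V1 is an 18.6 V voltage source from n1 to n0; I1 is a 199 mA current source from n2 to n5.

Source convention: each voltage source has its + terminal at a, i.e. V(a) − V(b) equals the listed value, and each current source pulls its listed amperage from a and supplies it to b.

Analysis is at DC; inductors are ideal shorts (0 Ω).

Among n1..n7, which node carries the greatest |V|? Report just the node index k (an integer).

MNA unknowns: 7 node voltages V₁..V_7 plus 2 source currents (L1, V1)
L1: row V7−V4=0, i_L1 at 7,4
R1: Y=0.0008850 on G[5,3]
R2: Y=0.0001285 on G[7,5]
R3: Y=0.0001689 on G[4,6]
R4: Y=0.0006579 on G[3,6]
R5: Y=0.02381 on G[0,4]
R6: Y=0.001408 on G[5,0]
R7: Y=0.0002123 on G[7,1]
R8: Y=0.006061 on G[2,3]
R9: Y=0.008929 on G[6,0]
R10: Y=0.002994 on G[4,1]
R11: Y=0.0001115 on G[2,5]
V1: row V1−V0=18.6, i_V1 at 1,0
I1: z[2]−=0.199, z[5]+=0.199
solve → V1=18.60, V2=-127.1, V3=-97.35, V4=2.327, V5=39.07, V6=-6.525, V7=2.327
aux → i_L1=0.008178, i_V1=-0.05218

2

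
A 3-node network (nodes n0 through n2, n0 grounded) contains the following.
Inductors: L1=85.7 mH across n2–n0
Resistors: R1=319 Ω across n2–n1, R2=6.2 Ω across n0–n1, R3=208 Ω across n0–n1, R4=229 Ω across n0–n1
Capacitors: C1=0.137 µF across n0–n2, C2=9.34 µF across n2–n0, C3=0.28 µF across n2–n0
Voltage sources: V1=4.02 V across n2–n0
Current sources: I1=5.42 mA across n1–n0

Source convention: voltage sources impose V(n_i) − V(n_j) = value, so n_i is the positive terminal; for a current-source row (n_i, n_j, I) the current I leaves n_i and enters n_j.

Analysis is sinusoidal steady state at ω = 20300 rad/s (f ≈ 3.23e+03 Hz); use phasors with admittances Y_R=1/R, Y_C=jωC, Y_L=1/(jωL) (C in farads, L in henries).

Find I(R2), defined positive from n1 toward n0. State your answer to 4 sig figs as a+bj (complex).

0.006673+0.000j A

Apply KCL at each of the 2 non-ground nodes and solve the resulting linear system.
Node n1: branches {R1, R2, R3, R4, I1} → V_1 = 0.04137+0.000j
Node n2: branches {L1, R1, C1, C2, C3, V1} → V_2 = 4.020+0.000j
Source currents: i(V1)=-0.01247-0.7939j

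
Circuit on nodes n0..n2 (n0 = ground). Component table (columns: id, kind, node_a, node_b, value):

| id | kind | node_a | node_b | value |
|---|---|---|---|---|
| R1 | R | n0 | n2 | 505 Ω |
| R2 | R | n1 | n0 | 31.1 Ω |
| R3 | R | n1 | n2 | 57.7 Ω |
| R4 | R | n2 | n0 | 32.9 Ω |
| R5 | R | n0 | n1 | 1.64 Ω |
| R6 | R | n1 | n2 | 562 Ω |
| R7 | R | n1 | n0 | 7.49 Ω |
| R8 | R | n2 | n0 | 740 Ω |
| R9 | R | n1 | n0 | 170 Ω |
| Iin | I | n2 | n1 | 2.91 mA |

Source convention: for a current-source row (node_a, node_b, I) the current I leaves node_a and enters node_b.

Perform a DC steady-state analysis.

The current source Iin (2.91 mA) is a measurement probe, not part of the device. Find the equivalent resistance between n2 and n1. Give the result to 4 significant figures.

Apply KCL at each of the 2 non-ground nodes and solve the resulting linear system.
Node n1: branches {R2, R3, R5, R6, R7, R9, Iin} → V_1 = 0.002341
Node n2: branches {R1, R3, R4, R6, R8, Iin} → V_2 = -0.05423

R_eq = 19.44 Ω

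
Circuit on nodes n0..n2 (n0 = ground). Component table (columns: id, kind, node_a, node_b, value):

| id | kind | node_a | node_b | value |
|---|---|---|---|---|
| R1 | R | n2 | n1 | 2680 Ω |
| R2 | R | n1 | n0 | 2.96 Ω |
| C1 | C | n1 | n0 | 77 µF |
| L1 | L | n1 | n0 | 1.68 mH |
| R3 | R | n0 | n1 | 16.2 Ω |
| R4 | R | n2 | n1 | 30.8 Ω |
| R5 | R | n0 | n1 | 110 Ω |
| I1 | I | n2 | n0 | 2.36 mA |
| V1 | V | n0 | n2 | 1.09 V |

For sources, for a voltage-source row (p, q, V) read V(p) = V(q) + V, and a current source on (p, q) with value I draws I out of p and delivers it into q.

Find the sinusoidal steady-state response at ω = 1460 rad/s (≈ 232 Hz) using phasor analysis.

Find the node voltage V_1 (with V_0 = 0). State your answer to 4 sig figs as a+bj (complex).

-0.05602-0.03747j V

Element admittances at ω=1460 rad/s:
  Y(R1) = 0.0003731+0.000j S between n2,n1
  Y(R2) = 0.3378+0.000j S between n1,n0
  Y(C1) = 0.000+0.1124j S between n1,n0
  Y(L1) = 0.000-0.4077j S between n1,n0
  Y(R3) = 0.06173+0.000j S between n0,n1
  Y(R4) = 0.03247+0.000j S between n2,n1
  Y(R5) = 0.009091+0.000j S between n0,n1
  I1: injects 0.00236 A into n0 (from n2)
  V1: constraint V(n0)−V(n2) = 1.09
Assemble and solve the 3×3 MNA system:
  V(n1)=-0.05602-0.03747j  V(n2)=-1.090+0.000j
  i(V1)=-0.03160+0.001230j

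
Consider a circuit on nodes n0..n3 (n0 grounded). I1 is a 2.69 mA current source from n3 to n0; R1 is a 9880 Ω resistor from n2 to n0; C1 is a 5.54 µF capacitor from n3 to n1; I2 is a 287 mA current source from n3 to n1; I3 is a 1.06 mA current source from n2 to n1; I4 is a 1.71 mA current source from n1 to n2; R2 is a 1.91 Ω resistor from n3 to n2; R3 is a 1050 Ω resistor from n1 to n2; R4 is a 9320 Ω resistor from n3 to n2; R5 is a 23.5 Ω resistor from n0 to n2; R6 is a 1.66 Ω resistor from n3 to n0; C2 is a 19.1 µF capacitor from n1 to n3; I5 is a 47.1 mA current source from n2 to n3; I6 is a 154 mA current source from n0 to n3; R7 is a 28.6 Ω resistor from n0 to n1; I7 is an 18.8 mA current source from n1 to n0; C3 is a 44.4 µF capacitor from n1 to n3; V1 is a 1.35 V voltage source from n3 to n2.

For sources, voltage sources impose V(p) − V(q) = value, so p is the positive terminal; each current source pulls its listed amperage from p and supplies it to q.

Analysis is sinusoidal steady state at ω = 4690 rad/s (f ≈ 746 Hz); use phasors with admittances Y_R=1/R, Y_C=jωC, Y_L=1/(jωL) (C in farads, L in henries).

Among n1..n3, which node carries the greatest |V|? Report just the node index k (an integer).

Element admittances at ω=4690 rad/s:
  I1: injects 0.00269 A into n0 (from n3)
  Y(R1) = 0.0001012+0.000j S between n2,n0
  Y(C1) = 0.000+0.02598j S between n3,n1
  I2: injects 0.287 A into n1 (from n3)
  I3: injects 0.00106 A into n1 (from n2)
  I4: injects 0.00171 A into n2 (from n1)
  Y(R2) = 0.5236+0.000j S between n3,n2
  Y(R3) = 0.0009524+0.000j S between n1,n2
  Y(R4) = 0.0001073+0.000j S between n3,n2
  Y(R5) = 0.04255+0.000j S between n0,n2
  Y(R6) = 0.6024+0.000j S between n3,n0
  Y(C2) = 0.000+0.08958j S between n1,n3
  I5: injects 0.0471 A into n3 (from n2)
  I6: injects 0.154 A into n3 (from n0)
  Y(R7) = 0.03497+0.000j S between n0,n1
  I7: injects 0.0188 A into n0 (from n1)
  Y(C3) = 0.000+0.2082j S between n1,n3
  V1: constraint V(n3)−V(n2) = 1.35
Assemble and solve the 4×4 MNA system:
  V(n1)=0.3578-0.7432j  V(n2)=-1.075+0.04028j  V(n3)=0.2753+0.04028j
  i(V1)=-0.7077+0.002464j

2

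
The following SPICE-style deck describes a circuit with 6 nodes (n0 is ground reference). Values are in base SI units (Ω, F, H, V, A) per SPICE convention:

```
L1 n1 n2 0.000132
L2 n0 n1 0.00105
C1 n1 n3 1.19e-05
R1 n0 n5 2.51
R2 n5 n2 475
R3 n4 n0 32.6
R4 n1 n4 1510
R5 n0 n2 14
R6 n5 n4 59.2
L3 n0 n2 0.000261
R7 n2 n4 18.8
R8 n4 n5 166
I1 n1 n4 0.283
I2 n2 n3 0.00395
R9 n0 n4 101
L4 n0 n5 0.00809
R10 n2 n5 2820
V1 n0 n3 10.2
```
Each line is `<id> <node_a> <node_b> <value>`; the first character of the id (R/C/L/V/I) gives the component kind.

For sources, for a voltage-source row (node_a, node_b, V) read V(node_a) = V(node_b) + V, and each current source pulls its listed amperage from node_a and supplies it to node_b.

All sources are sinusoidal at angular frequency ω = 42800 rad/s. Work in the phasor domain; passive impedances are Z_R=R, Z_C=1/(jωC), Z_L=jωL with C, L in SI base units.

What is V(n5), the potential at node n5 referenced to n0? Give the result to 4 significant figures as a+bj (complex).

Element admittances at ω=42800 rad/s:
  Y(L1) = 0.000-0.1770j S between n1,n2
  Y(L2) = 0.000-0.02225j S between n0,n1
  Y(C1) = 0.000+0.5093j S between n1,n3
  Y(R1) = 0.3984+0.000j S between n0,n5
  Y(R2) = 0.002105+0.000j S between n5,n2
  Y(R3) = 0.03067+0.000j S between n4,n0
  Y(R4) = 0.0006623+0.000j S between n1,n4
  Y(R5) = 0.07143+0.000j S between n0,n2
  Y(R6) = 0.01689+0.000j S between n5,n4
  Y(L3) = 0.000-0.08952j S between n0,n2
  Y(R7) = 0.05319+0.000j S between n2,n4
  Y(R8) = 0.006024+0.000j S between n4,n5
  I1: injects 0.283 A into n4 (from n1)
  I2: injects 0.00395 A into n3 (from n2)
  Y(R9) = 0.009901+0.000j S between n0,n4
  Y(L4) = 0.000-0.002888j S between n0,n5
  Y(R10) = 0.0003546+0.000j S between n2,n5
  V1: constraint V(n0)−V(n3) = 10.2
Assemble and solve the 6×6 MNA system:
  V(n1)=-12.59-0.7067j  V(n2)=-7.286+2.793j  V(n3)=-10.20+0.000j  V(n4)=-0.9809+1.279j  V(n5)=-0.09591+0.08471j
  i(V1)=-0.3639+1.218j

-0.09591+0.08471j V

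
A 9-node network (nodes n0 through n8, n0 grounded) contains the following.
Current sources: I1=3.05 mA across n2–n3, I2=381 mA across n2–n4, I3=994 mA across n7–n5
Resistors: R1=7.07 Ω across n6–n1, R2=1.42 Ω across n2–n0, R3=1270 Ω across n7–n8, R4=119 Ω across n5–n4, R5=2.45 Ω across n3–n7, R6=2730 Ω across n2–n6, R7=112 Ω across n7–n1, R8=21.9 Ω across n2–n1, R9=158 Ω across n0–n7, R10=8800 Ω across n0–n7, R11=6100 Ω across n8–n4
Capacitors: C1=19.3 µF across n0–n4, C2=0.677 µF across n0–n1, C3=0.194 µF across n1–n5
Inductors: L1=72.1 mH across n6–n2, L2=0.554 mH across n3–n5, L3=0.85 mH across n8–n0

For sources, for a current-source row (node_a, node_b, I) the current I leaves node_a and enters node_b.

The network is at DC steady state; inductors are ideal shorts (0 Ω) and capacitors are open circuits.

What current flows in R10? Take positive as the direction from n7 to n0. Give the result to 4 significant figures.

0.002671 A

Element admittances at DC:
  I1: injects 0.00305 A into n3 (from n2)
  Y(R1) = 0.1414 S between n6,n1
  Y(R2) = 0.7042 S between n2,n0
  Y(R3) = 0.0007874 S between n7,n8
  Y(R4) = 0.008403 S between n5,n4
  Y(C1) = 0.000 S between n0,n4
  Y(R5) = 0.4082 S between n3,n7
  L1: short n6↔n2 (DC inductor)
  L2: short n3↔n5 (DC inductor)
  Y(C2) = 0.000 S between n0,n1
  I2: injects 0.381 A into n4 (from n2)
  Y(R6) = 0.0003663 S between n2,n6
  Y(R7) = 0.008929 S between n7,n1
  Y(C3) = 0.000 S between n1,n5
  Y(R8) = 0.04566 S between n2,n1
  Y(R9) = 0.006329 S between n0,n7
  L3: short n8↔n0 (DC inductor)
  Y(R10) = 0.0001136 S between n0,n7
  Y(R11) = 0.0001639 S between n8,n4
  I3: injects 0.994 A into n5 (from n7)
Assemble and solve the 11×11 MNA system:
  V(n1)=0.8245  V(n2)=-0.2578  V(n3)=26.85  V(n4)=70.81  V(n5)=26.85  V(n6)=-0.2578  V(n7)=23.50  V(n8)=0.000
  i(L1)=0.1531  i(L2)=-1.363  i(L3)=0.03012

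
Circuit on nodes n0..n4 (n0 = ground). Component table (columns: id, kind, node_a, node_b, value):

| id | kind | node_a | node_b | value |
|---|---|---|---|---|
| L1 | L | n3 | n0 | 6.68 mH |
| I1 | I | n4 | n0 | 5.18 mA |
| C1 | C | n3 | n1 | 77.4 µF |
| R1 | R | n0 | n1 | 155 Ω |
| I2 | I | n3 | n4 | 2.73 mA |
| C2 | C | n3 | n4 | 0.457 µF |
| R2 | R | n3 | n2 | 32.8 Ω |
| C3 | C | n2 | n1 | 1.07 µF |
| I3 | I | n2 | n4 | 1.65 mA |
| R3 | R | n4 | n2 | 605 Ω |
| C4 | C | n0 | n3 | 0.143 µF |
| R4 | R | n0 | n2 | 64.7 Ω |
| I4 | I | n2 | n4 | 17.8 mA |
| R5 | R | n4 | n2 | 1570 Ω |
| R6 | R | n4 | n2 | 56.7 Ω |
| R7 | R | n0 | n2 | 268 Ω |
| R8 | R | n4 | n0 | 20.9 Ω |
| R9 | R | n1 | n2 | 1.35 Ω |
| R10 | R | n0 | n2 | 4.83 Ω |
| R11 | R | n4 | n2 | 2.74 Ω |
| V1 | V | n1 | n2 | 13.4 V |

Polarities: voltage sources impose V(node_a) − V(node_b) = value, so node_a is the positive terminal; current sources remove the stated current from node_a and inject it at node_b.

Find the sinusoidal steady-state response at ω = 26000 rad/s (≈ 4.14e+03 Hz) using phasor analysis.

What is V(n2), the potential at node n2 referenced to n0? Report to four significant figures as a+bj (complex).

Apply KCL at each of the 4 non-ground nodes and solve the resulting linear system.
Node n1: branches {C1, R1, C3, R9, V1} → V_1 = 13.06+0.03302j
Node n2: branches {R2, C3, I3, R3, R4, I4, R5, R6, R7, R9, R10, R11, V1} → V_2 = -0.3423+0.03302j
Node n3: branches {L1, C1, I2, C2, R2, C4} → V_3 = 12.99+0.2375j
Node n4: branches {I1, I2, C2, I3, R3, I4, R5, R6, R8, R11} → V_4 = -0.2609+0.3932j
Source currents: i(V1)=-10.42-0.5102j

-0.3423+0.03302j V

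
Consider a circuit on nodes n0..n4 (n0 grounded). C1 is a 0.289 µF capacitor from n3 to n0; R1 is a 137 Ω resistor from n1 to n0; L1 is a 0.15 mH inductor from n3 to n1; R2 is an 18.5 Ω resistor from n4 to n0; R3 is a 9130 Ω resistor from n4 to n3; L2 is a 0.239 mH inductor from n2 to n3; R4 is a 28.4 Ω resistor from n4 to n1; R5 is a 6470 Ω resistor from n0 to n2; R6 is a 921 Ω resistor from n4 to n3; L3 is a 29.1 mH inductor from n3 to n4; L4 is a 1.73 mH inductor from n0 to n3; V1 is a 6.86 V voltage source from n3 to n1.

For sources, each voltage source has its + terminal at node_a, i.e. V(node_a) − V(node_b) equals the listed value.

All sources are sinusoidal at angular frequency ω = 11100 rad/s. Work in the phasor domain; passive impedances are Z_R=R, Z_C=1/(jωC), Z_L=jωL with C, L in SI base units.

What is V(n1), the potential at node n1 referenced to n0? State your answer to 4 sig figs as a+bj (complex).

Apply KCL at each of the 4 non-ground nodes and solve the resulting linear system.
Node n1: branches {R1, L1, R4, V1} → V_1 = -5.239+2.938j
Node n2: branches {L2, R5} → V_2 = 1.622+2.938j
Node n3: branches {C1, L1, R3, L2, R6, L3, L4, V1} → V_3 = 1.621+2.938j
Node n4: branches {R2, R3, R4, R6, L3} → V_4 = -1.954+1.060j
Source currents: i(V1)=-0.1539+4.208j

-5.239+2.938j V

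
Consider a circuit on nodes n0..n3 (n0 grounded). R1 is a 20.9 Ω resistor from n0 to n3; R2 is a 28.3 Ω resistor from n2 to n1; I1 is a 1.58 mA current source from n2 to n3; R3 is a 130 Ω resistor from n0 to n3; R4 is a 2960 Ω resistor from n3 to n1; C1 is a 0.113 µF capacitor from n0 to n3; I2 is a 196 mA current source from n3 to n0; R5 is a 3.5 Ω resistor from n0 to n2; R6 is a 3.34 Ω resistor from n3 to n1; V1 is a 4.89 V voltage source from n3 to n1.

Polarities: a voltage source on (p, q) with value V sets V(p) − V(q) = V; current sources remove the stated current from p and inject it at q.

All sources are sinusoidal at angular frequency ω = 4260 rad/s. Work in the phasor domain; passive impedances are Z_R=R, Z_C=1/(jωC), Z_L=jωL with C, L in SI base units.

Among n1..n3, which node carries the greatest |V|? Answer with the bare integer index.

1

MNA unknowns: 3 node voltages V₁..V_3 plus 1 source current (V1)
R1: Y=0.04785+0.000j on G[0,3]
R2: Y=0.03534+0.000j on G[2,1]
I1: z[2]−=0.00158, z[3]+=0.00158
R3: Y=0.007692+0.000j on G[0,3]
R4: Y=0.0003378+0.000j on G[3,1]
C1: Y=0.000+0.0004814j on G[0,3]
I2: z[3]−=0.196, z[0]+=0.196
R5: Y=0.2857+0.000j on G[0,2]
R6: Y=0.2994+0.000j on G[3,1]
V1: row V3−V1=4.89, i_V1 at 3,1
solve → V1=-5.359+0.002597j, V2=-0.5948+0.0002858j, V3=-0.4693+0.002597j
aux → i_V1=-1.634+8.166e-05j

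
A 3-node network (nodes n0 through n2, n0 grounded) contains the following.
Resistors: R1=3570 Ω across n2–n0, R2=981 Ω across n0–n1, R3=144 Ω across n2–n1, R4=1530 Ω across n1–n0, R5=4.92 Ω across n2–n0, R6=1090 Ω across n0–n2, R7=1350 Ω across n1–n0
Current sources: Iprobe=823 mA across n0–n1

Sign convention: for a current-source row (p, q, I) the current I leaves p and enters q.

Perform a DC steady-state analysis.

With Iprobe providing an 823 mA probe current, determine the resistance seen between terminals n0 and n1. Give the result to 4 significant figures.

R_eq = 109.5 Ω

Apply KCL at each of the 2 non-ground nodes and solve the resulting linear system.
Node n1: branches {R2, R3, R4, R7, Iprobe} → V_1 = 90.14
Node n2: branches {R1, R3, R5, R6} → V_2 = 2.961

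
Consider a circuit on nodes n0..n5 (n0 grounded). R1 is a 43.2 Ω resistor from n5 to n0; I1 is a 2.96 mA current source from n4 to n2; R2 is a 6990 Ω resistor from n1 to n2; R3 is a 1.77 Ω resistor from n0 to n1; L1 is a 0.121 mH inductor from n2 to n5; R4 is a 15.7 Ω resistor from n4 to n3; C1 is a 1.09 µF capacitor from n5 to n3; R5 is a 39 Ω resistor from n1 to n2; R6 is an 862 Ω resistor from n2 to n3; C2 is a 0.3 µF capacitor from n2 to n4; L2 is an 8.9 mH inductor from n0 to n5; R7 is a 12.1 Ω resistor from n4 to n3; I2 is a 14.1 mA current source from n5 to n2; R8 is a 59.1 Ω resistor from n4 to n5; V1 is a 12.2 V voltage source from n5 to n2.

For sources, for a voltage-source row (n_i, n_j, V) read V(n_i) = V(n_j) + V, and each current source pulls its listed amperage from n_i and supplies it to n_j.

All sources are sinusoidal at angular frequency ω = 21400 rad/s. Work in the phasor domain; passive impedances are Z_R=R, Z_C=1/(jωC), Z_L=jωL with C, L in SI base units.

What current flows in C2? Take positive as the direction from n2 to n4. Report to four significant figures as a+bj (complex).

Element admittances at ω=21400 rad/s:
  Y(R1) = 0.02315+0.000j S between n5,n0
  I1: injects 0.00296 A into n2 (from n4)
  Y(R2) = 0.0001431+0.000j S between n1,n2
  Y(R3) = 0.5650+0.000j S between n0,n1
  Y(L1) = 0.000-0.3862j S between n2,n5
  Y(R4) = 0.06369+0.000j S between n4,n3
  Y(C1) = 0.000+0.02333j S between n5,n3
  Y(R5) = 0.02564+0.000j S between n1,n2
  Y(R6) = 0.001160+0.000j S between n2,n3
  Y(C2) = 0.000+0.006420j S between n2,n4
  Y(L2) = 0.000-0.005250j S between n0,n5
  Y(R7) = 0.08264+0.000j S between n4,n3
  I2: injects 0.0141 A into n2 (from n5)
  Y(R8) = 0.01692+0.000j S between n4,n5
  V1: constraint V(n5)−V(n2) = 12.2
Assemble and solve the 6×6 MNA system:
  V(n1)=-0.2611+0.02980j  V(n2)=-5.982+0.6829j  V(n3)=4.081+0.1294j  V(n4)=4.249-0.2155j  V(n5)=6.218+0.6829j
  i(V1)=-0.1820+4.663j

-0.005768-0.06568j A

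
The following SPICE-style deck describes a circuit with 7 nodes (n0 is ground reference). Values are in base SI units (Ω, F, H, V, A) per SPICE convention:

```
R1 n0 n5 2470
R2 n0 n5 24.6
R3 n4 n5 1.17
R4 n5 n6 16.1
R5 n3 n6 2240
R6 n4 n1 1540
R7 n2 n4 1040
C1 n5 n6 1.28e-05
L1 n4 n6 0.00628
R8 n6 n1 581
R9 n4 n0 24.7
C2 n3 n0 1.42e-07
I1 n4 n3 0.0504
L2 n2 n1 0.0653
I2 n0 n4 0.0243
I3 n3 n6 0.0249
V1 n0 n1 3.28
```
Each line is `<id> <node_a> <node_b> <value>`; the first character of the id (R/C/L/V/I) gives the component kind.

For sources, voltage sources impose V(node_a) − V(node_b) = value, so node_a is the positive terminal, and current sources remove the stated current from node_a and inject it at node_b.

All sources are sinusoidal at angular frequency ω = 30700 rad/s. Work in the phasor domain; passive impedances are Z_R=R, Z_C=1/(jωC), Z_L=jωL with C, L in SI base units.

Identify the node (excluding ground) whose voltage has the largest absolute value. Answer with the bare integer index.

3

MNA unknowns: 6 node voltages V₁..V_6 plus 1 source current (V1)
R1: Y=0.0004049+0.000j on G[0,5]
R2: Y=0.04065+0.000j on G[0,5]
R3: Y=0.8547+0.000j on G[4,5]
R4: Y=0.06211+0.000j on G[5,6]
R5: Y=0.0004464+0.000j on G[3,6]
R6: Y=0.0006494+0.000j on G[4,1]
R7: Y=0.0009615+0.000j on G[2,4]
C1: Y=0.000+0.3930j on G[5,6]
L1: Y=0.000-0.005187j on G[4,6]
R8: Y=0.001721+0.000j on G[6,1]
R9: Y=0.04049+0.000j on G[4,0]
C2: Y=0.000+0.004359j on G[3,0]
I1: z[4]−=0.0504, z[3]+=0.0504
L2: Y=0.000-0.0004988j on G[2,1]
I2: z[0]−=0.0243, z[4]+=0.0243
I3: z[3]−=0.0249, z[6]+=0.0249
V1: row V0−V1=3.28, i_V1 at 0,1
solve → V1=-3.280+0.000j, V2=-0.7887+1.279j, V3=0.5851-5.780j, V4=-0.1253-0.01357j, V5=-0.09723-0.01550j, V6=-0.09505-0.06603j
aux → i_V1=-0.008168+0.001365j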